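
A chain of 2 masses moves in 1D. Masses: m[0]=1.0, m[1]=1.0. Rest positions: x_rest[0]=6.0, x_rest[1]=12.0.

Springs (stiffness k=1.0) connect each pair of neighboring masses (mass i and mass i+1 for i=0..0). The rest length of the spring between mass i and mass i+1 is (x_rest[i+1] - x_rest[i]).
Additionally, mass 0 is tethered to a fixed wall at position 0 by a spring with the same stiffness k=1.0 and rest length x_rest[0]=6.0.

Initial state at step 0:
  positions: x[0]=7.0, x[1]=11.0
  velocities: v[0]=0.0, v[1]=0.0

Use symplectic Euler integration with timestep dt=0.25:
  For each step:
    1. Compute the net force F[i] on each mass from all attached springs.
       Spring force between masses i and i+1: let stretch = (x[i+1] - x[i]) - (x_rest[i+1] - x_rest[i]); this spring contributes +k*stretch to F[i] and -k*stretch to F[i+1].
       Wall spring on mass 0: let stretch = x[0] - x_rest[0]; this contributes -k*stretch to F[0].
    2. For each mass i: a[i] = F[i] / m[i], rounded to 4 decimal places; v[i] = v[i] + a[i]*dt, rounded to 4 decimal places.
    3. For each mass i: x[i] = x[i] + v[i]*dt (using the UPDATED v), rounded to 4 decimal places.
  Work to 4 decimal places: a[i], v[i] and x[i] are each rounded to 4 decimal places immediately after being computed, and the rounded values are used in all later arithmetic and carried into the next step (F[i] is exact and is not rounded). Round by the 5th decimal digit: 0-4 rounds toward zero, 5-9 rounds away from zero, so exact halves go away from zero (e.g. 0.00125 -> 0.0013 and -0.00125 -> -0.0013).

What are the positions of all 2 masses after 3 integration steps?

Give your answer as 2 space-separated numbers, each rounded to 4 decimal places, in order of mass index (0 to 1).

Answer: 6.0262 11.6556

Derivation:
Step 0: x=[7.0000 11.0000] v=[0.0000 0.0000]
Step 1: x=[6.8125 11.1250] v=[-0.7500 0.5000]
Step 2: x=[6.4688 11.3555] v=[-1.3750 0.9219]
Step 3: x=[6.0262 11.6556] v=[-1.7705 1.2002]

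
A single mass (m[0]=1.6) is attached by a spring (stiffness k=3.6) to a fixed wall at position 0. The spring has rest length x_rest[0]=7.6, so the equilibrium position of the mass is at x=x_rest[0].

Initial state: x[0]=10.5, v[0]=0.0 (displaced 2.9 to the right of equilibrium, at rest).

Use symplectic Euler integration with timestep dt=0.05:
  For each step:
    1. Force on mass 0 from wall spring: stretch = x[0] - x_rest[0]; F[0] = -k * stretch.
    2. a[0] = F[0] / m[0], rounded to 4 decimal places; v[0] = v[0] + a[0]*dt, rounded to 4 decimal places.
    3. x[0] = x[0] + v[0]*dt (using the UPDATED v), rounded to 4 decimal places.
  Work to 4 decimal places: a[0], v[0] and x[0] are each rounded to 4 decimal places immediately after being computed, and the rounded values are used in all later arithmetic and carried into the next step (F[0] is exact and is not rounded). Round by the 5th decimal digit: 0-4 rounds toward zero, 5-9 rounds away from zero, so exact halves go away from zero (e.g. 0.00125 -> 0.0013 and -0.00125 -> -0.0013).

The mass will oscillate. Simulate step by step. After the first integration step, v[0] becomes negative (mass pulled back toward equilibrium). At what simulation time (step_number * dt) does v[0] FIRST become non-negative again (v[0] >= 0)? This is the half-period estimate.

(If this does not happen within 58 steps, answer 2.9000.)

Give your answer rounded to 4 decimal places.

Step 0: x=[10.5000] v=[0.0000]
Step 1: x=[10.4837] v=[-0.3263]
Step 2: x=[10.4512] v=[-0.6507]
Step 3: x=[10.4026] v=[-0.9715]
Step 4: x=[10.3383] v=[-1.2868]
Step 5: x=[10.2586] v=[-1.5949]
Step 6: x=[10.1639] v=[-1.8940]
Step 7: x=[10.0548] v=[-2.1824]
Step 8: x=[9.9319] v=[-2.4586]
Step 9: x=[9.7959] v=[-2.7209]
Step 10: x=[9.6475] v=[-2.9679]
Step 11: x=[9.4876] v=[-3.1982]
Step 12: x=[9.3171] v=[-3.4106]
Step 13: x=[9.1369] v=[-3.6038]
Step 14: x=[8.9481] v=[-3.7767]
Step 15: x=[8.7517] v=[-3.9284]
Step 16: x=[8.5488] v=[-4.0580]
Step 17: x=[8.3406] v=[-4.1647]
Step 18: x=[8.1282] v=[-4.2480]
Step 19: x=[7.9128] v=[-4.3074]
Step 20: x=[7.6957] v=[-4.3426]
Step 21: x=[7.4780] v=[-4.3534]
Step 22: x=[7.2610] v=[-4.3397]
Step 23: x=[7.0459] v=[-4.3016]
Step 24: x=[6.8339] v=[-4.2393]
Step 25: x=[6.6262] v=[-4.1531]
Step 26: x=[6.4240] v=[-4.0435]
Step 27: x=[6.2284] v=[-3.9112]
Step 28: x=[6.0406] v=[-3.7569]
Step 29: x=[5.8615] v=[-3.5815]
Step 30: x=[5.6922] v=[-3.3859]
Step 31: x=[5.5336] v=[-3.1713]
Step 32: x=[5.3867] v=[-2.9388]
Step 33: x=[5.2522] v=[-2.6898]
Step 34: x=[5.1309] v=[-2.4257]
Step 35: x=[5.0235] v=[-2.1479]
Step 36: x=[4.9306] v=[-1.8580]
Step 37: x=[4.8527] v=[-1.5577]
Step 38: x=[4.7903] v=[-1.2486]
Step 39: x=[4.7437] v=[-0.9325]
Step 40: x=[4.7131] v=[-0.6112]
Step 41: x=[4.6988] v=[-0.2864]
Step 42: x=[4.7008] v=[0.0400]
First v>=0 after going negative at step 42, time=2.1000

Answer: 2.1000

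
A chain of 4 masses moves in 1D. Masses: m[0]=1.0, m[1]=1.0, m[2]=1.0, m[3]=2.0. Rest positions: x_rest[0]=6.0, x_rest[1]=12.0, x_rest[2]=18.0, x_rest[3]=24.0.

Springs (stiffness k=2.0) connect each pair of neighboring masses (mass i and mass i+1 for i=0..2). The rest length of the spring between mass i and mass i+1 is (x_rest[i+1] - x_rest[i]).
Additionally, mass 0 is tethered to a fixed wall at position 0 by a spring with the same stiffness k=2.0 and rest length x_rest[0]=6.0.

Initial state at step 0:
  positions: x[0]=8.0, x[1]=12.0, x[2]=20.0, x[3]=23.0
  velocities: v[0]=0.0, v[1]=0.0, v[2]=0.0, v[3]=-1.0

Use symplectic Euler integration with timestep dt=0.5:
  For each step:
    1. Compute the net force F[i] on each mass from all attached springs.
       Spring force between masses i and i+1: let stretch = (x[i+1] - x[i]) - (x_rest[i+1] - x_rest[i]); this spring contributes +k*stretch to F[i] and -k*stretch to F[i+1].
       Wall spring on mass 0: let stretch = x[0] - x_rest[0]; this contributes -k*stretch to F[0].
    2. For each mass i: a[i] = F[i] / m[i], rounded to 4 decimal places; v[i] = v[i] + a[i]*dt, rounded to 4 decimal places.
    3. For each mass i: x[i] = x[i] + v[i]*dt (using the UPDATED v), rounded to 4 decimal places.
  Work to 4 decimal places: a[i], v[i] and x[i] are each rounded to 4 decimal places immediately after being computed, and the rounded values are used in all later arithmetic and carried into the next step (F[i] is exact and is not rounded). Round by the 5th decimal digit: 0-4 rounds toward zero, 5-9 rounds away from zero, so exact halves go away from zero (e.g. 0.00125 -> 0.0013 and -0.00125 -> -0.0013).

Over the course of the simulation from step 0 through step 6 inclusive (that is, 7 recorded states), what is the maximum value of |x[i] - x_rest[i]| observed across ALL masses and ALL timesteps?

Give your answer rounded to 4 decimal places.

Step 0: x=[8.0000 12.0000 20.0000 23.0000] v=[0.0000 0.0000 0.0000 -1.0000]
Step 1: x=[6.0000 14.0000 17.5000 23.2500] v=[-4.0000 4.0000 -5.0000 0.5000]
Step 2: x=[5.0000 13.7500 16.1250 23.5625] v=[-2.0000 -0.5000 -2.7500 0.6250]
Step 3: x=[5.8750 10.3125 17.2813 23.5156] v=[1.7500 -6.8750 2.3125 -0.0938]
Step 4: x=[6.0313 8.1407 18.0703 23.4101] v=[0.3125 -4.3437 1.5780 -0.2110]
Step 5: x=[4.2266 9.8790 16.5644 23.4697] v=[-3.6094 3.4765 -3.0118 0.1191]
Step 6: x=[3.1348 12.1338 15.1685 23.3029] v=[-2.1836 4.5095 -2.7919 -0.3336]
Max displacement = 3.8593

Answer: 3.8593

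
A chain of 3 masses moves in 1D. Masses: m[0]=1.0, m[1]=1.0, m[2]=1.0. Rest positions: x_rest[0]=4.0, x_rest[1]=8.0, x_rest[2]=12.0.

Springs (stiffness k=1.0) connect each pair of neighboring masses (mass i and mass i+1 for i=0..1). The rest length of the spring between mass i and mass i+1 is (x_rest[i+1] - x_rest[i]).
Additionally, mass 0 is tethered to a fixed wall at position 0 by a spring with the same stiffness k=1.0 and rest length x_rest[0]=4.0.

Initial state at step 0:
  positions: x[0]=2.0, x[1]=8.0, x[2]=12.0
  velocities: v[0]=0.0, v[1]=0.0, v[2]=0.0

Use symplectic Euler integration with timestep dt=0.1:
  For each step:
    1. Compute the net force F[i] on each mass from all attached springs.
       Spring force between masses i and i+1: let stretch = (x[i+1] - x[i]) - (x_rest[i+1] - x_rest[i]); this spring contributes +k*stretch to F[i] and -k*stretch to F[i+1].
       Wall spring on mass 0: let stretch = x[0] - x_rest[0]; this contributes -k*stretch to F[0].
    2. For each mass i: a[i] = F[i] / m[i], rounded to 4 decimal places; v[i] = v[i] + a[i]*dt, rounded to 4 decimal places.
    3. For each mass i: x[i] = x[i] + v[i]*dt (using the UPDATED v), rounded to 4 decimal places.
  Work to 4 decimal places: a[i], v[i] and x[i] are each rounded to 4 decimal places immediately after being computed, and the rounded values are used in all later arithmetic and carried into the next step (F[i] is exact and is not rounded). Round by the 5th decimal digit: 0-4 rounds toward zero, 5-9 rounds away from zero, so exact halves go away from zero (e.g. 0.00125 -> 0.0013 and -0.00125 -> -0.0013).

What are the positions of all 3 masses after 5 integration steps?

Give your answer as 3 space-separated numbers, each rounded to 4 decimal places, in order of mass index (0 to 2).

Step 0: x=[2.0000 8.0000 12.0000] v=[0.0000 0.0000 0.0000]
Step 1: x=[2.0400 7.9800 12.0000] v=[0.4000 -0.2000 0.0000]
Step 2: x=[2.1190 7.9408 11.9998] v=[0.7900 -0.3920 -0.0020]
Step 3: x=[2.2350 7.8840 11.9990] v=[1.1603 -0.5683 -0.0079]
Step 4: x=[2.3852 7.8118 11.9971] v=[1.5017 -0.7217 -0.0194]
Step 5: x=[2.5658 7.7272 11.9933] v=[1.8058 -0.8458 -0.0379]

Answer: 2.5658 7.7272 11.9933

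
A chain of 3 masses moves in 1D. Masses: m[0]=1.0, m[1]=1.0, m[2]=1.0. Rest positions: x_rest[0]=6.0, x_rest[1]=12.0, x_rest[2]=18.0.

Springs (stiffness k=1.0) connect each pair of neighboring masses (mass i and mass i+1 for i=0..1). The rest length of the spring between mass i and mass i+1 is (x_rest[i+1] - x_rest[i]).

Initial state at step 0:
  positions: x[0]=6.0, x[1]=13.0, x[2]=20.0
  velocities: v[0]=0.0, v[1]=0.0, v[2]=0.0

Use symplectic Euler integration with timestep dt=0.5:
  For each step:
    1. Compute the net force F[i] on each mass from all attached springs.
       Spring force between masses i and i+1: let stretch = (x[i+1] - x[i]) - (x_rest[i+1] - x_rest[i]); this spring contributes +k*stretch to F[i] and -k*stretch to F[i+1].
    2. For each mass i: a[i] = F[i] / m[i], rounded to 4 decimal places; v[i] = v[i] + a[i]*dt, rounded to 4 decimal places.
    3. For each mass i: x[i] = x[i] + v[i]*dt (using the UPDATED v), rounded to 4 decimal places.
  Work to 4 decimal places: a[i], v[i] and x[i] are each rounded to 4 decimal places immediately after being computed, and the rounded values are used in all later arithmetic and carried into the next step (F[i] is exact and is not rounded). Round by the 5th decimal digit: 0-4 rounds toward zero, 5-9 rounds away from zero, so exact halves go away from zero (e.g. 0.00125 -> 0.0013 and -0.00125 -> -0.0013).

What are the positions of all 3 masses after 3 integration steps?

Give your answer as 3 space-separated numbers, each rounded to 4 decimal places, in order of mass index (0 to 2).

Answer: 7.2032 13.0000 18.7969

Derivation:
Step 0: x=[6.0000 13.0000 20.0000] v=[0.0000 0.0000 0.0000]
Step 1: x=[6.2500 13.0000 19.7500] v=[0.5000 0.0000 -0.5000]
Step 2: x=[6.6875 13.0000 19.3125] v=[0.8750 0.0000 -0.8750]
Step 3: x=[7.2032 13.0000 18.7969] v=[1.0313 0.0000 -1.0313]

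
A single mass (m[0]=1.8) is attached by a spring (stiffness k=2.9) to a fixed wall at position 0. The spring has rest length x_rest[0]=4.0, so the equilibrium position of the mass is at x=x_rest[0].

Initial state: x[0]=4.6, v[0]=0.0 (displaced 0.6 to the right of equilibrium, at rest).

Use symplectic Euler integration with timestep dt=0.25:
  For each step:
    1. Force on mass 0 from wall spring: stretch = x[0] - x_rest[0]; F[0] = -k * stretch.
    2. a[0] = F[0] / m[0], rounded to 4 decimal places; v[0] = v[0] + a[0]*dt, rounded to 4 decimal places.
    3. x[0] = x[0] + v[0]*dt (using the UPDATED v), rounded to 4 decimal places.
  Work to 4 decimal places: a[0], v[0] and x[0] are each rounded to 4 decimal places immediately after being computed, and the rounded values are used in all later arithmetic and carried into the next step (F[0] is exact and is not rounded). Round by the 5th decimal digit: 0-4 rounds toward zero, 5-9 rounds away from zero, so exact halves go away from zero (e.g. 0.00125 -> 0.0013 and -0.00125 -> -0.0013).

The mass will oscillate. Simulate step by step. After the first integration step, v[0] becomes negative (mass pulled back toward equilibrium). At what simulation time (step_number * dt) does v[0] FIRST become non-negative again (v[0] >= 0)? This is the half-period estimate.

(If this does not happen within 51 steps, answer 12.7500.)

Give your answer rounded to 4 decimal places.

Step 0: x=[4.6000] v=[0.0000]
Step 1: x=[4.5396] v=[-0.2417]
Step 2: x=[4.4248] v=[-0.4591]
Step 3: x=[4.2673] v=[-0.6302]
Step 4: x=[4.0828] v=[-0.7379]
Step 5: x=[3.8900] v=[-0.7713]
Step 6: x=[3.7083] v=[-0.7270]
Step 7: x=[3.5559] v=[-0.6095]
Step 8: x=[3.4483] v=[-0.4306]
Step 9: x=[3.3962] v=[-0.2084]
Step 10: x=[3.4049] v=[0.0348]
First v>=0 after going negative at step 10, time=2.5000

Answer: 2.5000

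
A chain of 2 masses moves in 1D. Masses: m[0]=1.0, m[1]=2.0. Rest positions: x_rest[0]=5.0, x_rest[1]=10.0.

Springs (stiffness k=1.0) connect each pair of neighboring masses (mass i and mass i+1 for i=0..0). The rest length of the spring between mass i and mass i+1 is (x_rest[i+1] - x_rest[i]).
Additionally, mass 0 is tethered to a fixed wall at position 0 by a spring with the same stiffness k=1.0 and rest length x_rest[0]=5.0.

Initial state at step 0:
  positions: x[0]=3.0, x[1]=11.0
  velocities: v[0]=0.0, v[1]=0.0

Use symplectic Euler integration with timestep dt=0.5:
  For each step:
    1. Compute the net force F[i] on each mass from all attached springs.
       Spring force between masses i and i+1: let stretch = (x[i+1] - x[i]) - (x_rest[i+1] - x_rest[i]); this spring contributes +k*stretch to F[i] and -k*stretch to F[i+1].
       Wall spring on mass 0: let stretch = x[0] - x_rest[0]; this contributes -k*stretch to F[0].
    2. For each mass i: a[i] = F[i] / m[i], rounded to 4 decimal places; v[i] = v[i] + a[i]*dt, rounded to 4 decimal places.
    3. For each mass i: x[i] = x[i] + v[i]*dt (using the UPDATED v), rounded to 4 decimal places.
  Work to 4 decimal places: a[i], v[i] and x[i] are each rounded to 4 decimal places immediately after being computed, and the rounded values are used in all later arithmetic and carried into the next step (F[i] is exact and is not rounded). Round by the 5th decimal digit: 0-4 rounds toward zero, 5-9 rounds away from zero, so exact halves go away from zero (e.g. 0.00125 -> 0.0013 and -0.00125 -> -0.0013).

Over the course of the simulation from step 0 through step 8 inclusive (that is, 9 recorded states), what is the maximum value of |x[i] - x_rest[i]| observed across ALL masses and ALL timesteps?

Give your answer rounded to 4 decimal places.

Answer: 2.3720

Derivation:
Step 0: x=[3.0000 11.0000] v=[0.0000 0.0000]
Step 1: x=[4.2500 10.6250] v=[2.5000 -0.7500]
Step 2: x=[6.0313 10.0781] v=[3.5625 -1.0938]
Step 3: x=[7.3165 9.6504] v=[2.5703 -0.8555]
Step 4: x=[7.3560 9.5559] v=[0.0790 -0.1890]
Step 5: x=[6.1065 9.8115] v=[-2.4991 0.5111]
Step 6: x=[4.2566 10.2290] v=[-3.6999 0.8349]
Step 7: x=[2.8356 10.5249] v=[-2.8420 0.5918]
Step 8: x=[2.6280 10.4846] v=[-0.4152 -0.0806]
Max displacement = 2.3720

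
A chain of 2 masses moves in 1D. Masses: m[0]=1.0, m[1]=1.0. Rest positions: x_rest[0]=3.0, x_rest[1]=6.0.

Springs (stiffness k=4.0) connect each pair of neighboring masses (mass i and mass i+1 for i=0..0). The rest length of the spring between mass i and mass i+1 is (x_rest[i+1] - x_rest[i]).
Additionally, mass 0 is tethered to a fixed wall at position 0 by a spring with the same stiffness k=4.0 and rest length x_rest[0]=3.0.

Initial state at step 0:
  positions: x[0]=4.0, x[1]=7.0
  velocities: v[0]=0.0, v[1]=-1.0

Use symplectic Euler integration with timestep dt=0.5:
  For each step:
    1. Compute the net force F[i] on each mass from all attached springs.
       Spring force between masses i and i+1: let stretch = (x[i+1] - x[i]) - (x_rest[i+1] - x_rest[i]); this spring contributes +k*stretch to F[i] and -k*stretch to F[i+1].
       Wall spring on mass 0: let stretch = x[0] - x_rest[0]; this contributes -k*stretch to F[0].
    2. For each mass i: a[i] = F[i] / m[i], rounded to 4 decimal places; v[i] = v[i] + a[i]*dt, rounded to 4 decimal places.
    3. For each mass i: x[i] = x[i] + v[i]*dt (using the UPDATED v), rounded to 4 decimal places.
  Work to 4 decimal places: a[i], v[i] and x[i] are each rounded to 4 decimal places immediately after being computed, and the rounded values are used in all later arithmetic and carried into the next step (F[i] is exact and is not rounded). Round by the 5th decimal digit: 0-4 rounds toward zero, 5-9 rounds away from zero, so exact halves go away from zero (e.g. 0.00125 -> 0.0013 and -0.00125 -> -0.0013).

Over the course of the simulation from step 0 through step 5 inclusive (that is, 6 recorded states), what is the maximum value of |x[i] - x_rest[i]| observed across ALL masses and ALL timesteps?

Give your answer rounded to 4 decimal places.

Answer: 1.5000

Derivation:
Step 0: x=[4.0000 7.0000] v=[0.0000 -1.0000]
Step 1: x=[3.0000 6.5000] v=[-2.0000 -1.0000]
Step 2: x=[2.5000 5.5000] v=[-1.0000 -2.0000]
Step 3: x=[2.5000 4.5000] v=[0.0000 -2.0000]
Step 4: x=[2.0000 4.5000] v=[-1.0000 0.0000]
Step 5: x=[2.0000 5.0000] v=[0.0000 1.0000]
Max displacement = 1.5000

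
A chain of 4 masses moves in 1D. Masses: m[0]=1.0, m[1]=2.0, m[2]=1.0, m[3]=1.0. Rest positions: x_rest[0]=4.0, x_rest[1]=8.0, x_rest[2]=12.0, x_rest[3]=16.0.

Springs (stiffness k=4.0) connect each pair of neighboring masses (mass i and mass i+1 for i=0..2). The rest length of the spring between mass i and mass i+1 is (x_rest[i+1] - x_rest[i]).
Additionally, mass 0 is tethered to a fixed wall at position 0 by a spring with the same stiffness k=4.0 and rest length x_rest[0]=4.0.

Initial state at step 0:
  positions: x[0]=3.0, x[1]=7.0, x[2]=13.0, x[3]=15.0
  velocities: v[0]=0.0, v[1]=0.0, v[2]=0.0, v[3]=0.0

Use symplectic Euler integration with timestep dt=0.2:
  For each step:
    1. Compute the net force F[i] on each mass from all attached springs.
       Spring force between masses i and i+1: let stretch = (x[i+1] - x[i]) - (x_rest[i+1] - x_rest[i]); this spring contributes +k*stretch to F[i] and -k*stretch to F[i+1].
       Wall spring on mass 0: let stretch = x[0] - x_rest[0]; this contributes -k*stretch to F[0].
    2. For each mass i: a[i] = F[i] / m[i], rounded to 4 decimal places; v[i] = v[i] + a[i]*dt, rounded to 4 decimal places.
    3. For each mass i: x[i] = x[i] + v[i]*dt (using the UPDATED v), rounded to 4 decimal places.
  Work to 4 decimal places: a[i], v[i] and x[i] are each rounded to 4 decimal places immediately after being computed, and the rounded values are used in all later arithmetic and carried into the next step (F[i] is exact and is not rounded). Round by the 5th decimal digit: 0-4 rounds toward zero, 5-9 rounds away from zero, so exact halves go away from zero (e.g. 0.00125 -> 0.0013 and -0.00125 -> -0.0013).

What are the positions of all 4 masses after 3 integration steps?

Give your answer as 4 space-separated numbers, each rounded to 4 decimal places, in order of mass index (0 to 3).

Step 0: x=[3.0000 7.0000 13.0000 15.0000] v=[0.0000 0.0000 0.0000 0.0000]
Step 1: x=[3.1600 7.1600 12.3600 15.3200] v=[0.8000 0.8000 -3.2000 1.6000]
Step 2: x=[3.4544 7.4160 11.3616 15.8064] v=[1.4720 1.2800 -4.9920 2.4320]
Step 3: x=[3.8300 7.6707 10.4431 16.2216] v=[1.8778 1.2736 -4.5926 2.0762]

Answer: 3.8300 7.6707 10.4431 16.2216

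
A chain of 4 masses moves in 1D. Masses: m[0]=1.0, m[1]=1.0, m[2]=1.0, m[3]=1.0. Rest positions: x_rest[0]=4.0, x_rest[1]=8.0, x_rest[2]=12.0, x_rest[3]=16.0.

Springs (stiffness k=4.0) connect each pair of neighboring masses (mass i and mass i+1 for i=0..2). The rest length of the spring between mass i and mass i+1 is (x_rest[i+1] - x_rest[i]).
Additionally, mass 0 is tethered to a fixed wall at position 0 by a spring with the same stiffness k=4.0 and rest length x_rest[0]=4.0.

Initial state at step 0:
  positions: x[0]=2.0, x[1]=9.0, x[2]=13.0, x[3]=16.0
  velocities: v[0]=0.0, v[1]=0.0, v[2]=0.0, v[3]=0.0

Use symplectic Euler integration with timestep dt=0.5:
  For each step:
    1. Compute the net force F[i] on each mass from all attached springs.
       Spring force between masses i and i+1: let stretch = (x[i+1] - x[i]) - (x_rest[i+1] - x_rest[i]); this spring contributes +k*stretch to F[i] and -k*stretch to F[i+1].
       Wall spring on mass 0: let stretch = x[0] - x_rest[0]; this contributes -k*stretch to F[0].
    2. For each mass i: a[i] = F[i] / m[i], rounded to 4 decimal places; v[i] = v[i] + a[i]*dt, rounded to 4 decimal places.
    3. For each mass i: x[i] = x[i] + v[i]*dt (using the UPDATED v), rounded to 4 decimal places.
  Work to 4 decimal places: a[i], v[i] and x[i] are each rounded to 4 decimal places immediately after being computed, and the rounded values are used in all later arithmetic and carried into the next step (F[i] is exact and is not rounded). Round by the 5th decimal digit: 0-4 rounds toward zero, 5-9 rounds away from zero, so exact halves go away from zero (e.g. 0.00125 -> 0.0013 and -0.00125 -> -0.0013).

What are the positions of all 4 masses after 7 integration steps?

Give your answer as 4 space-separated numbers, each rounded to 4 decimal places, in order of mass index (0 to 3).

Answer: 1.0000 10.0000 12.0000 15.0000

Derivation:
Step 0: x=[2.0000 9.0000 13.0000 16.0000] v=[0.0000 0.0000 0.0000 0.0000]
Step 1: x=[7.0000 6.0000 12.0000 17.0000] v=[10.0000 -6.0000 -2.0000 2.0000]
Step 2: x=[4.0000 10.0000 10.0000 17.0000] v=[-6.0000 8.0000 -4.0000 0.0000]
Step 3: x=[3.0000 8.0000 15.0000 14.0000] v=[-2.0000 -4.0000 10.0000 -6.0000]
Step 4: x=[4.0000 8.0000 12.0000 16.0000] v=[2.0000 0.0000 -6.0000 4.0000]
Step 5: x=[5.0000 8.0000 9.0000 18.0000] v=[2.0000 0.0000 -6.0000 4.0000]
Step 6: x=[4.0000 6.0000 14.0000 15.0000] v=[-2.0000 -4.0000 10.0000 -6.0000]
Step 7: x=[1.0000 10.0000 12.0000 15.0000] v=[-6.0000 8.0000 -4.0000 0.0000]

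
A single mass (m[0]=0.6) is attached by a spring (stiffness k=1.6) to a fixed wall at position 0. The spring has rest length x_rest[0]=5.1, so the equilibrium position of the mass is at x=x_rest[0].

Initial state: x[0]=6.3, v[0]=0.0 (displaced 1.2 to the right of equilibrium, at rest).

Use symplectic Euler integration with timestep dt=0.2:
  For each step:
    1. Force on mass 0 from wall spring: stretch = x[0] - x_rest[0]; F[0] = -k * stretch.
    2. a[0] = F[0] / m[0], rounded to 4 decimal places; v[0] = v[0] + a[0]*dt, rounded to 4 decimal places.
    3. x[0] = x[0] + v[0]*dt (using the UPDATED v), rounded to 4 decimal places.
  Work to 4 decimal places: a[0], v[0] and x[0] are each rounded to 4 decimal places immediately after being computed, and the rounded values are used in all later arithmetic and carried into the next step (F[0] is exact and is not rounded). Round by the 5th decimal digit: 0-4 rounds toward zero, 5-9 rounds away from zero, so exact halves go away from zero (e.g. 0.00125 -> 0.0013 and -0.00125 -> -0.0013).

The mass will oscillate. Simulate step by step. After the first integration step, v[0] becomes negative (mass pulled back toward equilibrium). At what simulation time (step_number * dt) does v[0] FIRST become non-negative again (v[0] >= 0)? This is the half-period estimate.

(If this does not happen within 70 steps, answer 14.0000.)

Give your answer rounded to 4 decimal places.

Step 0: x=[6.3000] v=[0.0000]
Step 1: x=[6.1720] v=[-0.6400]
Step 2: x=[5.9297] v=[-1.2117]
Step 3: x=[5.5989] v=[-1.6542]
Step 4: x=[5.2148] v=[-1.9203]
Step 5: x=[4.8185] v=[-1.9815]
Step 6: x=[4.4522] v=[-1.8314]
Step 7: x=[4.1550] v=[-1.4859]
Step 8: x=[3.9586] v=[-0.9819]
Step 9: x=[3.8840] v=[-0.3732]
Step 10: x=[3.9391] v=[0.2753]
First v>=0 after going negative at step 10, time=2.0000

Answer: 2.0000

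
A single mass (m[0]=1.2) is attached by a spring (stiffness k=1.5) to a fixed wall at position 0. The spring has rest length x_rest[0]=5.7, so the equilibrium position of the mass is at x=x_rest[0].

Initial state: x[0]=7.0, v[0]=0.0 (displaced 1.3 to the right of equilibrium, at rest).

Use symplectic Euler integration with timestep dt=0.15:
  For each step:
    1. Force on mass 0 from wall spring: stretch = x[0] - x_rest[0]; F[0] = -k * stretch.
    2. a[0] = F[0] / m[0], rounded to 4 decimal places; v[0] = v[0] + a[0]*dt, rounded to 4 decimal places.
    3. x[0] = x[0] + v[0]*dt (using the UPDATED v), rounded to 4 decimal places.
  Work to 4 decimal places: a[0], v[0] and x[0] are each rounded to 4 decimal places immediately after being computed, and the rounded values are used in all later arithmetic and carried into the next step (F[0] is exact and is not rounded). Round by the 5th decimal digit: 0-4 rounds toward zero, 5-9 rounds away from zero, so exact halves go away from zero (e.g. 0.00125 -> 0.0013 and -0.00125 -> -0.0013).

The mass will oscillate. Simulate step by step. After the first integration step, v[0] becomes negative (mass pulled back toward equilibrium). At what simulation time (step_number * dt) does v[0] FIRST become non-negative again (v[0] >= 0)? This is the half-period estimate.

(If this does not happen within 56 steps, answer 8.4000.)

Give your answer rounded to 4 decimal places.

Step 0: x=[7.0000] v=[0.0000]
Step 1: x=[6.9634] v=[-0.2438]
Step 2: x=[6.8913] v=[-0.4807]
Step 3: x=[6.7857] v=[-0.7041]
Step 4: x=[6.6495] v=[-0.9077]
Step 5: x=[6.4866] v=[-1.0857]
Step 6: x=[6.3016] v=[-1.2332]
Step 7: x=[6.0997] v=[-1.3460]
Step 8: x=[5.8866] v=[-1.4209]
Step 9: x=[5.6682] v=[-1.4559]
Step 10: x=[5.4507] v=[-1.4499]
Step 11: x=[5.2402] v=[-1.4032]
Step 12: x=[5.0427] v=[-1.3170]
Step 13: x=[4.8636] v=[-1.1938]
Step 14: x=[4.7081] v=[-1.0370]
Step 15: x=[4.5805] v=[-0.8510]
Step 16: x=[4.4843] v=[-0.6411]
Step 17: x=[4.4223] v=[-0.4132]
Step 18: x=[4.3963] v=[-0.1736]
Step 19: x=[4.4069] v=[0.0708]
First v>=0 after going negative at step 19, time=2.8500

Answer: 2.8500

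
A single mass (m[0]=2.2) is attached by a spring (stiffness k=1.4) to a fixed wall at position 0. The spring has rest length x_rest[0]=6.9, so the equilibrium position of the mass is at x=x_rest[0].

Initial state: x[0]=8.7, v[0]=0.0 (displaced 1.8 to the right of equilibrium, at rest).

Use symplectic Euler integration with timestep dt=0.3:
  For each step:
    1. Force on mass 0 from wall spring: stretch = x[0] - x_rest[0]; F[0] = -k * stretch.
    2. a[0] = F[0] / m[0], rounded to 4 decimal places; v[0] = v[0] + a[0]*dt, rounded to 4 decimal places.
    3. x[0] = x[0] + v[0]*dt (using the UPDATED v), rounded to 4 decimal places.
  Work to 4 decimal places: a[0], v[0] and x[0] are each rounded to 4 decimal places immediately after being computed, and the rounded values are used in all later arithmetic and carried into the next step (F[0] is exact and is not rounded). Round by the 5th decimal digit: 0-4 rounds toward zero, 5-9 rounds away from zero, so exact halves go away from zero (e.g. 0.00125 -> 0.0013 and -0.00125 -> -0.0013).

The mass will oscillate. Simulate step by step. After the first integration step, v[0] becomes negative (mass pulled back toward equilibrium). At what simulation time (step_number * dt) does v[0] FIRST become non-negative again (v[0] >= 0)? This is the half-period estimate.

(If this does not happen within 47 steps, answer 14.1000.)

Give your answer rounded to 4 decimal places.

Step 0: x=[8.7000] v=[0.0000]
Step 1: x=[8.5969] v=[-0.3437]
Step 2: x=[8.3966] v=[-0.6676]
Step 3: x=[8.1106] v=[-0.9533]
Step 4: x=[7.7553] v=[-1.1844]
Step 5: x=[7.3510] v=[-1.3477]
Step 6: x=[6.9209] v=[-1.4338]
Step 7: x=[6.4896] v=[-1.4378]
Step 8: x=[6.0818] v=[-1.3594]
Step 9: x=[5.7208] v=[-1.2032]
Step 10: x=[5.4274] v=[-0.9781]
Step 11: x=[5.2183] v=[-0.6970]
Step 12: x=[5.1055] v=[-0.3759]
Step 13: x=[5.0955] v=[-0.0333]
Step 14: x=[5.1889] v=[0.3112]
First v>=0 after going negative at step 14, time=4.2000

Answer: 4.2000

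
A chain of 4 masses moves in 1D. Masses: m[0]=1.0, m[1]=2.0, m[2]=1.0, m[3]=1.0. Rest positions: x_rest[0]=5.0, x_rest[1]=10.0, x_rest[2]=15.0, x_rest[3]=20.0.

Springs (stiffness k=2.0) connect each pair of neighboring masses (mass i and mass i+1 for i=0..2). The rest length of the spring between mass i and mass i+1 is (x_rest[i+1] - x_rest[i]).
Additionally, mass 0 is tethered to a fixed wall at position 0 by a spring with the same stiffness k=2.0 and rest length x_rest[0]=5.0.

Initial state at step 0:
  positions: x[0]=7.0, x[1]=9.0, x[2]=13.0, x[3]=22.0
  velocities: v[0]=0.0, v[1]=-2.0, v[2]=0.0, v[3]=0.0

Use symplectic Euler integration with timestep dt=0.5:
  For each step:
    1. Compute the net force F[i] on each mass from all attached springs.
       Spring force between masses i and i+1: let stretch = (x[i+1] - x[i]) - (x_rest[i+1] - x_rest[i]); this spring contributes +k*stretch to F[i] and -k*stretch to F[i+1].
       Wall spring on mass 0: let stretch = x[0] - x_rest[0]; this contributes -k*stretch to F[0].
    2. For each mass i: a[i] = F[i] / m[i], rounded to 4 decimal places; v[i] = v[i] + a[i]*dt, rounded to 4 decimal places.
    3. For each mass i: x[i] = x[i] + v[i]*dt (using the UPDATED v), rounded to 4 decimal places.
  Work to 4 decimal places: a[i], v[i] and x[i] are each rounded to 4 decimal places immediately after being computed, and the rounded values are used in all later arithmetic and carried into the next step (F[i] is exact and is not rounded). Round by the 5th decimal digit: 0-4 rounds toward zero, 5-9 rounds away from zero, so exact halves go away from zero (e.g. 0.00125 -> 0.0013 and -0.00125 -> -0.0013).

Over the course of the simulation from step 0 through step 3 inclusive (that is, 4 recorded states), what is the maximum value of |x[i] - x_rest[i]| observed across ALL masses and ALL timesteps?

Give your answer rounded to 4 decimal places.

Step 0: x=[7.0000 9.0000 13.0000 22.0000] v=[0.0000 -2.0000 0.0000 0.0000]
Step 1: x=[4.5000 8.5000 15.5000 20.0000] v=[-5.0000 -1.0000 5.0000 -4.0000]
Step 2: x=[1.7500 8.7500 16.7500 18.2500] v=[-5.5000 0.5000 2.5000 -3.5000]
Step 3: x=[1.6250 9.2500 14.7500 18.2500] v=[-0.2500 1.0000 -4.0000 0.0000]
Max displacement = 3.3750

Answer: 3.3750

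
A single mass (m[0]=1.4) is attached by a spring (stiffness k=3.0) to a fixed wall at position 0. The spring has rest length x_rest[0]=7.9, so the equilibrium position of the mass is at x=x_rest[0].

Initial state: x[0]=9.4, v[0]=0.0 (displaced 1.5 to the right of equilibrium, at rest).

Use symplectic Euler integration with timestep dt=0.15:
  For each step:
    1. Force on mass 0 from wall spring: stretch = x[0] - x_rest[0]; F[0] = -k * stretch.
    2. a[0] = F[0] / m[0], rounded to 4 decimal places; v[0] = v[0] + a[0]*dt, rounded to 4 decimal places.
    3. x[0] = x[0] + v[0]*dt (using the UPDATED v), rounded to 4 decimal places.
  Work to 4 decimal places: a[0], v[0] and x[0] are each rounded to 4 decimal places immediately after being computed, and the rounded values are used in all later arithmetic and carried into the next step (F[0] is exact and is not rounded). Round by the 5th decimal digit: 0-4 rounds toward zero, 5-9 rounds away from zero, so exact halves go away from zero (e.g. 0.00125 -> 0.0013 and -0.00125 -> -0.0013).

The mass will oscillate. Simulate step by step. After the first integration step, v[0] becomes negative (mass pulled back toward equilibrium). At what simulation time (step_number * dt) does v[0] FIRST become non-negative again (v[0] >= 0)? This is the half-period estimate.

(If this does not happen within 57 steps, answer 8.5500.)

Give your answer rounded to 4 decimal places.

Answer: 2.2500

Derivation:
Step 0: x=[9.4000] v=[0.0000]
Step 1: x=[9.3277] v=[-0.4821]
Step 2: x=[9.1866] v=[-0.9410]
Step 3: x=[8.9834] v=[-1.3546]
Step 4: x=[8.7280] v=[-1.7028]
Step 5: x=[8.4327] v=[-1.9689]
Step 6: x=[8.1117] v=[-2.1401]
Step 7: x=[7.7805] v=[-2.2081]
Step 8: x=[7.4550] v=[-2.1697]
Step 9: x=[7.1510] v=[-2.0267]
Step 10: x=[6.8831] v=[-1.7860]
Step 11: x=[6.6642] v=[-1.4591]
Step 12: x=[6.5049] v=[-1.0619]
Step 13: x=[6.4129] v=[-0.6135]
Step 14: x=[6.3926] v=[-0.1355]
Step 15: x=[6.4450] v=[0.3490]
First v>=0 after going negative at step 15, time=2.2500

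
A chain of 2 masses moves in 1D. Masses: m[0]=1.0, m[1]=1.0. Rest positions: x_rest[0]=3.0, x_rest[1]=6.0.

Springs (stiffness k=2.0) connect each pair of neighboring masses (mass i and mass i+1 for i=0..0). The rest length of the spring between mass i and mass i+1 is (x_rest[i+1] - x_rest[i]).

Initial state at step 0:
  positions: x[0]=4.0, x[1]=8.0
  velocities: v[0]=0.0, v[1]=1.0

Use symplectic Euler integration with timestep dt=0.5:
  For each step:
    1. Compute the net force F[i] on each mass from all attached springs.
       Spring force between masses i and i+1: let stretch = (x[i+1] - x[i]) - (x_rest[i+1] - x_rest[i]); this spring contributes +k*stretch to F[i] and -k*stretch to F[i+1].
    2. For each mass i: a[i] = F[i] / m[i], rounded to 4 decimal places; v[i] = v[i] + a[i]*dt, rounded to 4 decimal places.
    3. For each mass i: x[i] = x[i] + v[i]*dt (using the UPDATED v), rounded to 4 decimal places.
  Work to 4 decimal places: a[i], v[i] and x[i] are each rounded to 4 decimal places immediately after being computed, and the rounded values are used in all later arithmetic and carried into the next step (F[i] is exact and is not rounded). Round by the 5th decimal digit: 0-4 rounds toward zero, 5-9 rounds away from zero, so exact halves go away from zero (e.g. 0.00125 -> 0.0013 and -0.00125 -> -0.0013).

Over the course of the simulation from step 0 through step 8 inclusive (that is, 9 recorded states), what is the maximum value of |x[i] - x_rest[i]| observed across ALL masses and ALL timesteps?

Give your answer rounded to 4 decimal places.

Step 0: x=[4.0000 8.0000] v=[0.0000 1.0000]
Step 1: x=[4.5000 8.0000] v=[1.0000 0.0000]
Step 2: x=[5.2500 7.7500] v=[1.5000 -0.5000]
Step 3: x=[5.7500 7.7500] v=[1.0000 0.0000]
Step 4: x=[5.7500 8.2500] v=[0.0000 1.0000]
Step 5: x=[5.5000 9.0000] v=[-0.5000 1.5000]
Step 6: x=[5.5000 9.5000] v=[0.0000 1.0000]
Step 7: x=[6.0000 9.5000] v=[1.0000 0.0000]
Step 8: x=[6.7500 9.2500] v=[1.5000 -0.5000]
Max displacement = 3.7500

Answer: 3.7500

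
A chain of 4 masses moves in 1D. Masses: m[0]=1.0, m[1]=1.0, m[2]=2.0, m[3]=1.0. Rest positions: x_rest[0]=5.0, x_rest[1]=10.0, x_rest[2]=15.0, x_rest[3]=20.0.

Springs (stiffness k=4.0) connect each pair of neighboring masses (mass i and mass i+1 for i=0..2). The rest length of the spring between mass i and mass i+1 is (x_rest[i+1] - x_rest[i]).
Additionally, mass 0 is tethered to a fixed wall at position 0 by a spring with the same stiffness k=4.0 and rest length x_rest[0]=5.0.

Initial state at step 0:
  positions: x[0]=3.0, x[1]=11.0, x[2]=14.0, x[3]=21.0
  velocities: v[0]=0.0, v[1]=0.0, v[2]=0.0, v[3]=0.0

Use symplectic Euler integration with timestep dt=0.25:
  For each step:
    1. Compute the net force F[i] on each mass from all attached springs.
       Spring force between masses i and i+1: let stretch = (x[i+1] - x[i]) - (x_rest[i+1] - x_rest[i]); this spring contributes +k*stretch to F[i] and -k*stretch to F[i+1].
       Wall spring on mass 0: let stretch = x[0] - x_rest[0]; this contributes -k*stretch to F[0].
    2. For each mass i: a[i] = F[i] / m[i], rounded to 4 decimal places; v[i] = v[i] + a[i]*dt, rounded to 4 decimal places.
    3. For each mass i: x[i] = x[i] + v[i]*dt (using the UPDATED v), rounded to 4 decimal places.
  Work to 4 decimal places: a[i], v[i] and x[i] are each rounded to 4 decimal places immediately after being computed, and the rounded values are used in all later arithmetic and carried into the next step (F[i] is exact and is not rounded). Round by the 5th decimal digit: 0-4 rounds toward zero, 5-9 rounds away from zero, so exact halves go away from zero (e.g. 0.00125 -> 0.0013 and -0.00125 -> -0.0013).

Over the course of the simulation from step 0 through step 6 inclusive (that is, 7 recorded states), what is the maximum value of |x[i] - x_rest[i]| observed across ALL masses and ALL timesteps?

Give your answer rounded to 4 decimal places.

Answer: 2.4363

Derivation:
Step 0: x=[3.0000 11.0000 14.0000 21.0000] v=[0.0000 0.0000 0.0000 0.0000]
Step 1: x=[4.2500 9.7500 14.5000 20.5000] v=[5.0000 -5.0000 2.0000 -2.0000]
Step 2: x=[5.8125 8.3125 15.1563 19.7500] v=[6.2500 -5.7500 2.6250 -3.0000]
Step 3: x=[6.5469 7.9610 15.5313 19.1016] v=[2.9375 -1.4062 1.5000 -2.5937]
Step 4: x=[5.9981 9.1485 15.4063 18.8106] v=[-2.1953 4.7500 -0.5000 -1.1640]
Step 5: x=[4.7374 11.1129 14.9246 18.9185] v=[-5.0430 7.8574 -1.9268 0.4317]
Step 6: x=[3.8862 12.4363 14.4657 19.2780] v=[-3.4049 5.2936 -1.8357 1.4378]
Max displacement = 2.4363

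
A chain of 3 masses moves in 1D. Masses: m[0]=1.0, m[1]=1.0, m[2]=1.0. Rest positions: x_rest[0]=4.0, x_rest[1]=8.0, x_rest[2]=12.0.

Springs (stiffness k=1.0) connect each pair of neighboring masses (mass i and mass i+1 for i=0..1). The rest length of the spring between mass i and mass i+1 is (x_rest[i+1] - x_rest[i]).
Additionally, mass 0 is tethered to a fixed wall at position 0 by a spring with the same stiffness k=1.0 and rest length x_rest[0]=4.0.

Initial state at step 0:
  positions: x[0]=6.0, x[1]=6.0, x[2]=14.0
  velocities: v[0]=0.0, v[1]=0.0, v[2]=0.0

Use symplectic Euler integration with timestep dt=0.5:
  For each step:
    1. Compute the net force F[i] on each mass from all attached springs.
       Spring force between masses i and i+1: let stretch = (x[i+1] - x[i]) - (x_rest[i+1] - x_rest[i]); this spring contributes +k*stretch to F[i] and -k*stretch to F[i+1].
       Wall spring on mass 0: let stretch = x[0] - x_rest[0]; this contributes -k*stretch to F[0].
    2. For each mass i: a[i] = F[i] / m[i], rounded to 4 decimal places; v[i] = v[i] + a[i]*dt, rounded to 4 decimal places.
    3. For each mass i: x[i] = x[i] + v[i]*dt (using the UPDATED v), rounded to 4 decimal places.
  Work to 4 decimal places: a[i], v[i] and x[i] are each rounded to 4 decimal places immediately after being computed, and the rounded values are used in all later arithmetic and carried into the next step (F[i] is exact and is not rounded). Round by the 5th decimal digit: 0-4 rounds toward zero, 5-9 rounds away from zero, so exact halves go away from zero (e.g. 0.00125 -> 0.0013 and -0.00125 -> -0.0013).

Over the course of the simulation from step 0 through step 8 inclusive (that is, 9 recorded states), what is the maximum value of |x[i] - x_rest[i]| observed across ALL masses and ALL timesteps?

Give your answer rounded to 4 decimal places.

Answer: 3.1875

Derivation:
Step 0: x=[6.0000 6.0000 14.0000] v=[0.0000 0.0000 0.0000]
Step 1: x=[4.5000 8.0000 13.0000] v=[-3.0000 4.0000 -2.0000]
Step 2: x=[2.7500 10.3750 11.7500] v=[-3.5000 4.7500 -2.5000]
Step 3: x=[2.2188 11.1875 11.1563] v=[-1.0625 1.6250 -1.1875]
Step 4: x=[3.3751 9.7500 11.5704] v=[2.3125 -2.8750 0.8281]
Step 5: x=[5.2813 7.1739 12.5294] v=[3.8124 -5.1523 1.9179]
Step 6: x=[6.3404 5.4635 13.1495] v=[2.1181 -3.4209 1.2402]
Step 7: x=[5.5951 5.8938 12.8481] v=[-1.4906 0.8606 -0.6028]
Step 8: x=[3.5257 7.9880 11.8081] v=[-4.1388 4.1884 -2.0800]
Max displacement = 3.1875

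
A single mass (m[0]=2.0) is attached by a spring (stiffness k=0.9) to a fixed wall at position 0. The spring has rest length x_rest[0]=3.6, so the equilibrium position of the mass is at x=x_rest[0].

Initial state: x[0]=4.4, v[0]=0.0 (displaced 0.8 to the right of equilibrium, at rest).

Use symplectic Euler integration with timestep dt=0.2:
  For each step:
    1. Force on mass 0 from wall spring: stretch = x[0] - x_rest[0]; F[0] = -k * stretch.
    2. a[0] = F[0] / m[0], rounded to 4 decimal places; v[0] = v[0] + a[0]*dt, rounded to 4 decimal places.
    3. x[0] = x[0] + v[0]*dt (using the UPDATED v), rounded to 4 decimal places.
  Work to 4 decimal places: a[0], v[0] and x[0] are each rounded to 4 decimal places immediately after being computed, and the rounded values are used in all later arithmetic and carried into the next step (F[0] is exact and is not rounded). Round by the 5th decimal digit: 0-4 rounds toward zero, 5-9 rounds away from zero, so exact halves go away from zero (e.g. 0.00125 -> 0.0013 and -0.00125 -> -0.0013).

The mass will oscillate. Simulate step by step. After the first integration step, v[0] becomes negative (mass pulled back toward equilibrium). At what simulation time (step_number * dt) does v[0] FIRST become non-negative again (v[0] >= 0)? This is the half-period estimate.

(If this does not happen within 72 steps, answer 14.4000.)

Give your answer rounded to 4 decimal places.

Step 0: x=[4.4000] v=[0.0000]
Step 1: x=[4.3856] v=[-0.0720]
Step 2: x=[4.3571] v=[-0.1427]
Step 3: x=[4.3149] v=[-0.2108]
Step 4: x=[4.2599] v=[-0.2751]
Step 5: x=[4.1930] v=[-0.3345]
Step 6: x=[4.1154] v=[-0.3879]
Step 7: x=[4.0285] v=[-0.4343]
Step 8: x=[3.9339] v=[-0.4729]
Step 9: x=[3.8333] v=[-0.5030]
Step 10: x=[3.7285] v=[-0.5240]
Step 11: x=[3.6214] v=[-0.5356]
Step 12: x=[3.5139] v=[-0.5375]
Step 13: x=[3.4079] v=[-0.5298]
Step 14: x=[3.3054] v=[-0.5125]
Step 15: x=[3.2082] v=[-0.4860]
Step 16: x=[3.1181] v=[-0.4507]
Step 17: x=[3.0366] v=[-0.4073]
Step 18: x=[2.9653] v=[-0.3566]
Step 19: x=[2.9054] v=[-0.2995]
Step 20: x=[2.8580] v=[-0.2370]
Step 21: x=[2.8240] v=[-0.1702]
Step 22: x=[2.8039] v=[-0.1004]
Step 23: x=[2.7981] v=[-0.0288]
Step 24: x=[2.8068] v=[0.0434]
First v>=0 after going negative at step 24, time=4.8000

Answer: 4.8000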